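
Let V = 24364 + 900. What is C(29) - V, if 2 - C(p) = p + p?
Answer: -25320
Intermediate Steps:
V = 25264
C(p) = 2 - 2*p (C(p) = 2 - (p + p) = 2 - 2*p)
C(29) - V = (2 - 2*29) - 1*25264 = (2 - 58) - 25264 = -56 - 25264 = -25320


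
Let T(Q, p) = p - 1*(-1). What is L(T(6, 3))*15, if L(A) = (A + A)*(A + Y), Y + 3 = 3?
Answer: 480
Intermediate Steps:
T(Q, p) = 1 + p (T(Q, p) = p + 1 = 1 + p)
Y = 0 (Y = -3 + 3 = 0)
L(A) = 2*A**2 (L(A) = (A + A)*(A + 0) = (2*A)*A = 2*A**2)
L(T(6, 3))*15 = (2*(1 + 3)**2)*15 = (2*4**2)*15 = (2*16)*15 = 32*15 = 480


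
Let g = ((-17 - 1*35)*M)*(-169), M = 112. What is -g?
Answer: -984256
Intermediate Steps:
g = 984256 (g = ((-17 - 1*35)*112)*(-169) = ((-17 - 35)*112)*(-169) = -52*112*(-169) = -5824*(-169) = 984256)
-g = -1*984256 = -984256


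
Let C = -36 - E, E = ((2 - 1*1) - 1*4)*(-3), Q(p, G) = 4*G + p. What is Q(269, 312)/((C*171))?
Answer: -1517/7695 ≈ -0.19714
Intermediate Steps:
Q(p, G) = p + 4*G
E = 9 (E = ((2 - 1) - 4)*(-3) = (1 - 4)*(-3) = -3*(-3) = 9)
C = -45 (C = -36 - 1*9 = -36 - 9 = -45)
Q(269, 312)/((C*171)) = (269 + 4*312)/((-45*171)) = (269 + 1248)/(-7695) = 1517*(-1/7695) = -1517/7695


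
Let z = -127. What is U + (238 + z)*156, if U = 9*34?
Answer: 17622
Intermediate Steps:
U = 306
U + (238 + z)*156 = 306 + (238 - 127)*156 = 306 + 111*156 = 306 + 17316 = 17622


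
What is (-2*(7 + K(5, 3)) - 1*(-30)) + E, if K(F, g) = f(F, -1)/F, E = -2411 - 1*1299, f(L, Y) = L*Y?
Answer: -3692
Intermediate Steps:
E = -3710 (E = -2411 - 1299 = -3710)
K(F, g) = -1 (K(F, g) = (F*(-1))/F = (-F)/F = -1)
(-2*(7 + K(5, 3)) - 1*(-30)) + E = (-2*(7 - 1) - 1*(-30)) - 3710 = (-2*6 + 30) - 3710 = (-12 + 30) - 3710 = 18 - 3710 = -3692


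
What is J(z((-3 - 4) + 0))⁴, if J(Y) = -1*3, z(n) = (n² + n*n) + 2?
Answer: 81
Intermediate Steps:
z(n) = 2 + 2*n² (z(n) = (n² + n²) + 2 = 2*n² + 2 = 2 + 2*n²)
J(Y) = -3
J(z((-3 - 4) + 0))⁴ = (-3)⁴ = 81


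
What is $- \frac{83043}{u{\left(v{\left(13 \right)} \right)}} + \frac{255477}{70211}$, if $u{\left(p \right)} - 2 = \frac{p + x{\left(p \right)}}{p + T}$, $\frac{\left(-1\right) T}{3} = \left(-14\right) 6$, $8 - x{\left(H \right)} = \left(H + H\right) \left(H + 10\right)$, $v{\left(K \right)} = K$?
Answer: $\frac{1545103006764}{3299917} \approx 4.6823 \cdot 10^{5}$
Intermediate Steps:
$x{\left(H \right)} = 8 - 2 H \left(10 + H\right)$ ($x{\left(H \right)} = 8 - \left(H + H\right) \left(H + 10\right) = 8 - 2 H \left(10 + H\right)$)
$T = 252$ ($T = - 3 \left(\left(-14\right) 6\right) = \left(-3\right) \left(-84\right) = 252$)
$u{\left(p \right)} = 2 + \frac{8 - 19 p - 2 p^{2}}{252 + p}$ ($u{\left(p \right)} = 2 + \frac{p - \left(-8 + 2 p^{2} + 20 p\right)}{p + 252} = 2 + \frac{8 - 19 p - 2 p^{2}}{252 + p}$)
$- \frac{83043}{u{\left(v{\left(13 \right)} \right)}} + \frac{255477}{70211} = - \frac{83043}{\frac{1}{252 + 13} \left(512 - 221 - 2 \cdot 13^{2}\right)} + \frac{255477}{70211} = - \frac{83043}{\frac{1}{265} \left(512 - 221 - 338\right)} + 255477 \cdot \frac{1}{70211} = - \frac{83043}{\frac{1}{265} \left(512 - 221 - 338\right)} + \frac{255477}{70211} = - \frac{83043}{\frac{1}{265} \left(-47\right)} + \frac{255477}{70211} = - \frac{83043}{- \frac{47}{265}} + \frac{255477}{70211} = \left(-83043\right) \left(- \frac{265}{47}\right) + \frac{255477}{70211} = \frac{22006395}{47} + \frac{255477}{70211} = \frac{1545103006764}{3299917}$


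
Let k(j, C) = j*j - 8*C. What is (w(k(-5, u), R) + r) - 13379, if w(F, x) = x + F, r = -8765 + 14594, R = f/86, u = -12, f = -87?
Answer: -638981/86 ≈ -7430.0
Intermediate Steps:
k(j, C) = j² - 8*C
R = -87/86 ≈ -1.0116
r = 5829
w(F, x) = F + x
(w(k(-5, u), R) + r) - 13379 = ((((-5)² - 8*(-12)) - 87/86) + 5829) - 13379 = (((25 + 96) - 87/86) + 5829) - 13379 = ((121 - 87/86) + 5829) - 13379 = (10319/86 + 5829) - 13379 = 511613/86 - 13379 = -638981/86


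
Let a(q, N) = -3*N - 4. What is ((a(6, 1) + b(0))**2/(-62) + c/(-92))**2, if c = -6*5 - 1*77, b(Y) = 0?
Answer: 1129969/8133904 ≈ 0.13892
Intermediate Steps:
a(q, N) = -4 - 3*N
c = -107 (c = -30 - 77 = -107)
((a(6, 1) + b(0))**2/(-62) + c/(-92))**2 = (((-4 - 3*1) + 0)**2/(-62) - 107/(-92))**2 = (((-4 - 3) + 0)**2*(-1/62) - 107*(-1/92))**2 = ((-7 + 0)**2*(-1/62) + 107/92)**2 = ((-7)**2*(-1/62) + 107/92)**2 = (49*(-1/62) + 107/92)**2 = (-49/62 + 107/92)**2 = (1063/2852)**2 = 1129969/8133904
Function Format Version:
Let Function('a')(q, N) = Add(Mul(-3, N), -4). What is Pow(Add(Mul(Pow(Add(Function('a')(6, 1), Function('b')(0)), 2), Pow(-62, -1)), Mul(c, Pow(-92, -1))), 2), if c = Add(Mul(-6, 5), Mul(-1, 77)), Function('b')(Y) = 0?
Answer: Rational(1129969, 8133904) ≈ 0.13892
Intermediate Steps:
Function('a')(q, N) = Add(-4, Mul(-3, N))
c = -107 (c = Add(-30, -77) = -107)
Pow(Add(Mul(Pow(Add(Function('a')(6, 1), Function('b')(0)), 2), Pow(-62, -1)), Mul(c, Pow(-92, -1))), 2) = Pow(Add(Mul(Pow(Add(Add(-4, Mul(-3, 1)), 0), 2), Pow(-62, -1)), Mul(-107, Pow(-92, -1))), 2) = Pow(Add(Mul(Pow(Add(Add(-4, -3), 0), 2), Rational(-1, 62)), Mul(-107, Rational(-1, 92))), 2) = Pow(Add(Mul(Pow(Add(-7, 0), 2), Rational(-1, 62)), Rational(107, 92)), 2) = Pow(Add(Mul(Pow(-7, 2), Rational(-1, 62)), Rational(107, 92)), 2) = Pow(Add(Mul(49, Rational(-1, 62)), Rational(107, 92)), 2) = Pow(Add(Rational(-49, 62), Rational(107, 92)), 2) = Pow(Rational(1063, 2852), 2) = Rational(1129969, 8133904)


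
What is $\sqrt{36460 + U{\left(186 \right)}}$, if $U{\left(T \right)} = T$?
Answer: $\sqrt{36646} \approx 191.43$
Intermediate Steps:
$\sqrt{36460 + U{\left(186 \right)}} = \sqrt{36460 + 186} = \sqrt{36646}$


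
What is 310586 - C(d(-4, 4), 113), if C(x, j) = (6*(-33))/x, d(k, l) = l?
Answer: 621271/2 ≈ 3.1064e+5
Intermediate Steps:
C(x, j) = -198/x
310586 - C(d(-4, 4), 113) = 310586 - (-198)/4 = 310586 - 1*(-99/2) = 310586 + 99/2 = 621271/2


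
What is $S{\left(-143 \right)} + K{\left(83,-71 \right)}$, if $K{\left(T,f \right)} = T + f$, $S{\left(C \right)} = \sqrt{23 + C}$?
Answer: $12 + 2 i \sqrt{30} \approx 12.0 + 10.954 i$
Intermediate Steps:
$S{\left(-143 \right)} + K{\left(83,-71 \right)} = \sqrt{23 - 143} + \left(83 - 71\right) = \sqrt{-120} + 12 = 2 i \sqrt{30} + 12 = 12 + 2 i \sqrt{30}$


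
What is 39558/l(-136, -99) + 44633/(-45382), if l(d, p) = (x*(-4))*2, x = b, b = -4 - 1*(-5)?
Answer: -448894555/90764 ≈ -4945.7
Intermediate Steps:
b = 1 (b = -4 + 5 = 1)
x = 1
l(d, p) = -8 (l(d, p) = (1*(-4))*2 = -4*2 = -8)
39558/l(-136, -99) + 44633/(-45382) = 39558/(-8) + 44633/(-45382) = 39558*(-⅛) + 44633*(-1/45382) = -19779/4 - 44633/45382 = -448894555/90764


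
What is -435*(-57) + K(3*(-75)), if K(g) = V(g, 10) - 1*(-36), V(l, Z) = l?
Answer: 24606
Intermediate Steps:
K(g) = 36 + g (K(g) = g - 1*(-36) = g + 36 = 36 + g)
-435*(-57) + K(3*(-75)) = -435*(-57) + (36 + 3*(-75)) = 24795 + (36 - 225) = 24795 - 189 = 24606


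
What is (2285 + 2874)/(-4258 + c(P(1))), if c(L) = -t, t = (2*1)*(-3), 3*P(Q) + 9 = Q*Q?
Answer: -5159/4252 ≈ -1.2133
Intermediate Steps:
P(Q) = -3 + Q²/3 (P(Q) = -3 + (Q*Q)/3 = -3 + Q²/3)
t = -6 (t = 2*(-3) = -6)
c(L) = 6 (c(L) = -1*(-6) = 6)
(2285 + 2874)/(-4258 + c(P(1))) = (2285 + 2874)/(-4258 + 6) = 5159/(-4252) = 5159*(-1/4252) = -5159/4252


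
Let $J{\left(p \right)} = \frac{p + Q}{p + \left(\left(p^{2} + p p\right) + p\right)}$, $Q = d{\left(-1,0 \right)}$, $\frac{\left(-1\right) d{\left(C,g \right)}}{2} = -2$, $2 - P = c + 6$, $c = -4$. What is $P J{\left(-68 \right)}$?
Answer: $0$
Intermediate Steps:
$P = 0$ ($P = 2 - \left(-4 + 6\right) = 2 - 2 = 0$)
$d{\left(C,g \right)} = 4$ ($d{\left(C,g \right)} = \left(-2\right) \left(-2\right) = 4$)
$Q = 4$
$J{\left(p \right)} = \frac{4 + p}{2 p + 2 p^{2}}$ ($J{\left(p \right)} = \frac{p + 4}{p + \left(\left(p^{2} + p p\right) + p\right)} = \frac{4 + p}{p + \left(\left(p^{2} + p^{2}\right) + p\right)} = \frac{4 + p}{p + \left(2 p^{2} + p\right)} = \frac{4 + p}{p + \left(p + 2 p^{2}\right)} = \frac{4 + p}{2 p + 2 p^{2}}$)
$P J{\left(-68 \right)} = 0 \frac{4 - 68}{2 \left(-68\right) \left(1 - 68\right)} = 0 \cdot \frac{1}{2} \left(- \frac{1}{68}\right) \frac{1}{-67} \left(-64\right) = 0 \cdot \frac{1}{2} \left(- \frac{1}{68}\right) \left(- \frac{1}{67}\right) \left(-64\right) = 0 \left(- \frac{8}{1139}\right) = 0$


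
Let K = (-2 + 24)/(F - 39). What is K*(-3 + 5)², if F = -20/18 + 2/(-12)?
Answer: -1584/725 ≈ -2.1848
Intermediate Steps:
F = -23/18 (F = -20*1/18 + 2*(-1/12) = -10/9 - ⅙ = -23/18 ≈ -1.2778)
K = -396/725 (K = (-2 + 24)/(-23/18 - 39) = 22/(-725/18) = 22*(-18/725) = -396/725 ≈ -0.54621)
K*(-3 + 5)² = -396*(-3 + 5)²/725 = -396/725*2² = -396/725*4 = -1584/725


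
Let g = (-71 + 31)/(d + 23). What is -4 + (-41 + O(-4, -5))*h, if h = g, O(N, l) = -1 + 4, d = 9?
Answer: 87/2 ≈ 43.500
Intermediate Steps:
g = -5/4 (g = (-71 + 31)/(9 + 23) = -40/32 = -40*1/32 = -5/4 ≈ -1.2500)
O(N, l) = 3
h = -5/4 ≈ -1.2500
-4 + (-41 + O(-4, -5))*h = -4 + (-41 + 3)*(-5/4) = -4 - 38*(-5/4) = -4 + 95/2 = 87/2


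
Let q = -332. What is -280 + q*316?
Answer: -105192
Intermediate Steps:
-280 + q*316 = -280 - 332*316 = -280 - 104912 = -105192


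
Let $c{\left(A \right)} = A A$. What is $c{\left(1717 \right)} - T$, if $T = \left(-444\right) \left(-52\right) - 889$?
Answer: $2925890$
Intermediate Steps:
$c{\left(A \right)} = A^{2}$
$T = 22199$ ($T = 23088 - 889 = 22199$)
$c{\left(1717 \right)} - T = 1717^{2} - 22199 = 2948089 - 22199 = 2925890$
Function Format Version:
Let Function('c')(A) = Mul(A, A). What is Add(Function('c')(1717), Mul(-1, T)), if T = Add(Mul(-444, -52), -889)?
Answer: 2925890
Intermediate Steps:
Function('c')(A) = Pow(A, 2)
T = 22199 (T = Add(23088, -889) = 22199)
Add(Function('c')(1717), Mul(-1, T)) = Add(Pow(1717, 2), Mul(-1, 22199)) = Add(2948089, -22199) = 2925890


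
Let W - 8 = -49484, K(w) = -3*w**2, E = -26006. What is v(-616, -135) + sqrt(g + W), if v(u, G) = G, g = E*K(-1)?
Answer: -135 + sqrt(28542) ≈ 33.944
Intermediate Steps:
W = -49476 (W = 8 - 49484 = -49476)
g = 78018 (g = -(-78018)*(-1)**2 = -(-78018) = -26006*(-3) = 78018)
v(-616, -135) + sqrt(g + W) = -135 + sqrt(78018 - 49476) = -135 + sqrt(28542)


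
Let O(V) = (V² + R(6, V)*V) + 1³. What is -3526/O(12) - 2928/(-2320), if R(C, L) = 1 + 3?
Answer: -475951/27985 ≈ -17.007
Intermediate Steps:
R(C, L) = 4
O(V) = 1 + V² + 4*V (O(V) = (V² + 4*V) + 1³ = (V² + 4*V) + 1 = 1 + V² + 4*V)
-3526/O(12) - 2928/(-2320) = -3526/(1 + 12² + 4*12) - 2928/(-2320) = -3526/(1 + 144 + 48) - 2928*(-1/2320) = -3526/193 + 183/145 = -475951/27985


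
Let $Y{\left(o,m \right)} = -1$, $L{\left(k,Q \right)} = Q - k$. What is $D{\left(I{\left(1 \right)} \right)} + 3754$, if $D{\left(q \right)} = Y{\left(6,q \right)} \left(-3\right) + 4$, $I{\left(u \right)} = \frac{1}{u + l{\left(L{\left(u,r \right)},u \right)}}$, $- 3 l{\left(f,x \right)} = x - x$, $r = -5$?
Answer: $3761$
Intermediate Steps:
$l{\left(f,x \right)} = 0$ ($l{\left(f,x \right)} = - \frac{x - x}{3} = \left(- \frac{1}{3}\right) 0 = 0$)
$I{\left(u \right)} = \frac{1}{u}$ ($I{\left(u \right)} = \frac{1}{u + 0} = \frac{1}{u}$)
$D{\left(q \right)} = 7$ ($D{\left(q \right)} = \left(-1\right) \left(-3\right) + 4 = 3 + 4 = 7$)
$D{\left(I{\left(1 \right)} \right)} + 3754 = 7 + 3754 = 3761$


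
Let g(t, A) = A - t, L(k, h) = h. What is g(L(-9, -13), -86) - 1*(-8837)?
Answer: 8764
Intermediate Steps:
g(L(-9, -13), -86) - 1*(-8837) = (-86 - 1*(-13)) - 1*(-8837) = (-86 + 13) + 8837 = -73 + 8837 = 8764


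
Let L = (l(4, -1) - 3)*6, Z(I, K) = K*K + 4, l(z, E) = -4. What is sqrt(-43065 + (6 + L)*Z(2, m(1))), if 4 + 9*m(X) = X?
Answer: I*sqrt(43213) ≈ 207.88*I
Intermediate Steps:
m(X) = -4/9 + X/9
Z(I, K) = 4 + K**2 (Z(I, K) = K**2 + 4 = 4 + K**2)
L = -42 (L = (-4 - 3)*6 = -7*6 = -42)
sqrt(-43065 + (6 + L)*Z(2, m(1))) = sqrt(-43065 + (6 - 42)*(4 + (-4/9 + (1/9)*1)**2)) = sqrt(-43065 - 36*(4 + (-4/9 + 1/9)**2)) = sqrt(-43065 - 36*(4 + (-1/3)**2)) = sqrt(-43065 - 36*(4 + 1/9)) = sqrt(-43065 - 36*37/9) = sqrt(-43065 - 148) = sqrt(-43213) = I*sqrt(43213)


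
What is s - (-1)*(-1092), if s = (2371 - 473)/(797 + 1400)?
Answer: -184402/169 ≈ -1091.1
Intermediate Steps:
s = 146/169 (s = 1898/2197 = 1898*(1/2197) = 146/169 ≈ 0.86390)
s - (-1)*(-1092) = 146/169 - (-1)*(-1092) = 146/169 - 1*1092 = 146/169 - 1092 = -184402/169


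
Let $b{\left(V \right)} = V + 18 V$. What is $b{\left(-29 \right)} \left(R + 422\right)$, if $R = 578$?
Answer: $-551000$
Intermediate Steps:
$b{\left(V \right)} = 19 V$
$b{\left(-29 \right)} \left(R + 422\right) = 19 \left(-29\right) \left(578 + 422\right) = \left(-551\right) 1000 = -551000$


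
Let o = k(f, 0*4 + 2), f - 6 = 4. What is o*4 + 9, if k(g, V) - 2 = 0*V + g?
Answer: 57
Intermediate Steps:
f = 10 (f = 6 + 4 = 10)
k(g, V) = 2 + g (k(g, V) = 2 + (0*V + g) = 2 + (0 + g) = 2 + g)
o = 12 (o = 2 + 10 = 12)
o*4 + 9 = 12*4 + 9 = 48 + 9 = 57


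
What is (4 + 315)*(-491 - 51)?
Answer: -172898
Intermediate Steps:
(4 + 315)*(-491 - 51) = 319*(-542) = -172898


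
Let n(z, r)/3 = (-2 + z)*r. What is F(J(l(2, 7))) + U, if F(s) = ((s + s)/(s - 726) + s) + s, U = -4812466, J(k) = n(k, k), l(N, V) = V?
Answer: -996137062/207 ≈ -4.8123e+6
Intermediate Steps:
n(z, r) = 3*r*(-2 + z) (n(z, r) = 3*((-2 + z)*r) = 3*(r*(-2 + z)) = 3*r*(-2 + z))
J(k) = 3*k*(-2 + k)
F(s) = 2*s + 2*s/(-726 + s) (F(s) = ((2*s)/(-726 + s) + s) + s = (2*s/(-726 + s) + s) + s = (s + 2*s/(-726 + s)) + s = 2*s + 2*s/(-726 + s))
F(J(l(2, 7))) + U = 2*(3*7*(-2 + 7))*(-725 + 3*7*(-2 + 7))/(-726 + 3*7*(-2 + 7)) - 4812466 = 2*(3*7*5)*(-725 + 3*7*5)/(-726 + 3*7*5) - 4812466 = 2*105*(-725 + 105)/(-726 + 105) - 4812466 = 2*105*(-620)/(-621) - 4812466 = 2*105*(-1/621)*(-620) - 4812466 = 43400/207 - 4812466 = -996137062/207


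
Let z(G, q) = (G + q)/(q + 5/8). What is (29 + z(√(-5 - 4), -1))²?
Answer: 8449/9 - 1520*I/3 ≈ 938.78 - 506.67*I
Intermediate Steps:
z(G, q) = (G + q)/(5/8 + q) (z(G, q) = (G + q)/(q + 5*(⅛)) = (G + q)/(q + 5/8) = (G + q)/(5/8 + q))
(29 + z(√(-5 - 4), -1))² = (29 + 8*(√(-5 - 4) - 1)/(5 + 8*(-1)))² = (29 + 8*(√(-9) - 1)/(5 - 8))² = (29 + 8*(3*I - 1)/(-3))² = (29 + 8*(-⅓)*(-1 + 3*I))² = (29 + (8/3 - 8*I))² = (95/3 - 8*I)²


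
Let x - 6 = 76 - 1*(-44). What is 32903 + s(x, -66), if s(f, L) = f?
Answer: 33029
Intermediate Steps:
x = 126 (x = 6 + (76 - 1*(-44)) = 6 + (76 + 44) = 6 + 120 = 126)
32903 + s(x, -66) = 32903 + 126 = 33029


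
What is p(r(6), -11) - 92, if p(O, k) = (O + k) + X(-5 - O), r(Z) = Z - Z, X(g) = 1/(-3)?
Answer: -310/3 ≈ -103.33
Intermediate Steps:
X(g) = -⅓ (X(g) = 1*(-⅓) = -⅓)
r(Z) = 0
p(O, k) = -⅓ + O + k (p(O, k) = (O + k) - ⅓ = -⅓ + O + k)
p(r(6), -11) - 92 = (-⅓ + 0 - 11) - 92 = -34/3 - 92 = -310/3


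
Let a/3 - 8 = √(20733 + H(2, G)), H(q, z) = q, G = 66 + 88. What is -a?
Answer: -24 - 3*√20735 ≈ -455.99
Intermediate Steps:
G = 154
a = 24 + 3*√20735 (a = 24 + 3*√(20733 + 2) = 24 + 3*√20735 ≈ 455.99)
-a = -(24 + 3*√20735) = -24 - 3*√20735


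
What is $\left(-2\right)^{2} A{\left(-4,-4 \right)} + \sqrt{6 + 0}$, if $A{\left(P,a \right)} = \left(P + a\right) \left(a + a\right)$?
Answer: $256 + \sqrt{6} \approx 258.45$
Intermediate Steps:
$A{\left(P,a \right)} = 2 a \left(P + a\right)$ ($A{\left(P,a \right)} = \left(P + a\right) 2 a = 2 a \left(P + a\right)$)
$\left(-2\right)^{2} A{\left(-4,-4 \right)} + \sqrt{6 + 0} = \left(-2\right)^{2} \cdot 2 \left(-4\right) \left(-4 - 4\right) + \sqrt{6 + 0} = 4 \cdot 2 \left(-4\right) \left(-8\right) + \sqrt{6} = 4 \cdot 64 + \sqrt{6} = 256 + \sqrt{6}$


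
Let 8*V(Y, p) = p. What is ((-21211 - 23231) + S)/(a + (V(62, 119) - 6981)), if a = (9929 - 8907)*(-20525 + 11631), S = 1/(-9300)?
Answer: 826621202/169197394725 ≈ 0.0048855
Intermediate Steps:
V(Y, p) = p/8
S = -1/9300 ≈ -0.00010753
a = -9089668 (a = 1022*(-8894) = -9089668)
((-21211 - 23231) + S)/(a + (V(62, 119) - 6981)) = ((-21211 - 23231) - 1/9300)/(-9089668 + ((⅛)*119 - 6981)) = (-44442 - 1/9300)/(-9089668 + (119/8 - 6981)) = -413310601/(9300*(-9089668 - 55729/8)) = -413310601/(9300*(-72773073/8)) = -413310601/9300*(-8/72773073) = 826621202/169197394725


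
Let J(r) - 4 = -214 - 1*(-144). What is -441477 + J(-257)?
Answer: -441543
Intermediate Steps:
J(r) = -66 (J(r) = 4 + (-214 - 1*(-144)) = 4 + (-214 + 144) = 4 - 70 = -66)
-441477 + J(-257) = -441477 - 66 = -441543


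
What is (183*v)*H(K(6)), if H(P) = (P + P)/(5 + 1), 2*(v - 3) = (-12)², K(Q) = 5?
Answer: 22875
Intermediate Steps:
v = 75 (v = 3 + (½)*(-12)² = 3 + (½)*144 = 3 + 72 = 75)
H(P) = P/3 (H(P) = (2*P)/6 = (2*P)*(⅙) = P/3)
(183*v)*H(K(6)) = (183*75)*((⅓)*5) = 13725*(5/3) = 22875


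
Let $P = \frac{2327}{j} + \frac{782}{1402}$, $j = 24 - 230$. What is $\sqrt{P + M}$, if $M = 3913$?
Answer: $\frac{\sqrt{81374224626782}}{144406} \approx 62.468$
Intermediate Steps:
$j = -206$ ($j = 24 - 230 = -206$)
$P = - \frac{1550681}{144406}$ ($P = \frac{2327}{-206} + \frac{782}{1402} = 2327 \left(- \frac{1}{206}\right) + 782 \cdot \frac{1}{1402} = - \frac{2327}{206} + \frac{391}{701} = - \frac{1550681}{144406} \approx -10.738$)
$\sqrt{P + M} = \sqrt{- \frac{1550681}{144406} + 3913} = \sqrt{\frac{563509997}{144406}} = \frac{\sqrt{81374224626782}}{144406}$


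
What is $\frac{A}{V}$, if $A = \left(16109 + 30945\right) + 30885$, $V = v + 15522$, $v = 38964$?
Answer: $\frac{77939}{54486} \approx 1.4304$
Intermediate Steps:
$V = 54486$ ($V = 38964 + 15522 = 54486$)
$A = 77939$ ($A = 47054 + 30885 = 77939$)
$\frac{A}{V} = \frac{77939}{54486}$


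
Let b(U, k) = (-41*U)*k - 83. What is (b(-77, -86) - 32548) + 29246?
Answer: -274887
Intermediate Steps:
b(U, k) = -83 - 41*U*k (b(U, k) = -41*U*k - 83 = -83 - 41*U*k)
(b(-77, -86) - 32548) + 29246 = ((-83 - 41*(-77)*(-86)) - 32548) + 29246 = ((-83 - 271502) - 32548) + 29246 = (-271585 - 32548) + 29246 = -304133 + 29246 = -274887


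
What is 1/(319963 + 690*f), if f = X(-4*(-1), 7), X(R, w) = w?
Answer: 1/324793 ≈ 3.0789e-6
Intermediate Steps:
f = 7
1/(319963 + 690*f) = 1/(319963 + 690*7) = 1/(319963 + 4830) = 1/324793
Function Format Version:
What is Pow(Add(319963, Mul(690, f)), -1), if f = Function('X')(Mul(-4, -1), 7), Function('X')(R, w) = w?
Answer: Rational(1, 324793) ≈ 3.0789e-6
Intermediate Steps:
f = 7
Pow(Add(319963, Mul(690, f)), -1) = Pow(Add(319963, Mul(690, 7)), -1) = Pow(Add(319963, 4830), -1) = Pow(324793, -1) = Rational(1, 324793)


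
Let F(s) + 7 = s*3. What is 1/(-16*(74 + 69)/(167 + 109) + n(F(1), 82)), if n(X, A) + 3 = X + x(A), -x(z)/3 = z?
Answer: -69/18029 ≈ -0.0038272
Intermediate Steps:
x(z) = -3*z
F(s) = -7 + 3*s (F(s) = -7 + s*3 = -7 + 3*s)
n(X, A) = -3 + X - 3*A (n(X, A) = -3 + (X - 3*A) = -3 + X - 3*A)
1/(-16*(74 + 69)/(167 + 109) + n(F(1), 82)) = 1/(-16*(74 + 69)/(167 + 109) + (-3 + (-7 + 3*1) - 3*82)) = 1/(-2288/276 + (-3 + (-7 + 3) - 246)) = 1/(-2288/276 + (-3 - 4 - 246)) = 1/(-16*143/276 - 253) = 1/(-572/69 - 253) = 1/(-18029/69) = -69/18029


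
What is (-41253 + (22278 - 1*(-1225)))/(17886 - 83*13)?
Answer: -17750/16807 ≈ -1.0561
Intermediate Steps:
(-41253 + (22278 - 1*(-1225)))/(17886 - 83*13) = (-41253 + (22278 + 1225))/(17886 - 1079) = (-41253 + 23503)/16807 = -17750*1/16807 = -17750/16807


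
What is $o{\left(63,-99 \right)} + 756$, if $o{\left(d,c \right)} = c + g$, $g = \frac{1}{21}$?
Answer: $\frac{13798}{21} \approx 657.05$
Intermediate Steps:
$g = \frac{1}{21} \approx 0.047619$
$o{\left(d,c \right)} = \frac{1}{21} + c$ ($o{\left(d,c \right)} = c + \frac{1}{21} = \frac{1}{21} + c$)
$o{\left(63,-99 \right)} + 756 = \left(\frac{1}{21} - 99\right) + 756 = - \frac{2078}{21} + 756 = \frac{13798}{21}$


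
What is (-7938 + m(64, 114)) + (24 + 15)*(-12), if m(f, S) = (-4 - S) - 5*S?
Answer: -9094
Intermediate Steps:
m(f, S) = -4 - 6*S
(-7938 + m(64, 114)) + (24 + 15)*(-12) = (-7938 + (-4 - 6*114)) + (24 + 15)*(-12) = (-7938 + (-4 - 684)) + 39*(-12) = (-7938 - 688) - 468 = -8626 - 468 = -9094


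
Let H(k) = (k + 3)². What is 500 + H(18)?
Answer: 941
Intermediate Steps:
H(k) = (3 + k)²
500 + H(18) = 500 + (3 + 18)² = 500 + 21² = 500 + 441 = 941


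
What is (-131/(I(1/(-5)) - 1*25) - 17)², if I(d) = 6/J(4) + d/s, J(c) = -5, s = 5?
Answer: 62047129/430336 ≈ 144.18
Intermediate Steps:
I(d) = -6/5 + d/5 (I(d) = 6/(-5) + d/5 = 6*(-⅕) + d*(⅕) = -6/5 + d/5)
(-131/(I(1/(-5)) - 1*25) - 17)² = (-131/((-6/5 + (⅕)/(-5)) - 1*25) - 17)² = (-131/((-6/5 + (⅕)*(-⅕)) - 25) - 17)² = (-131/((-6/5 - 1/25) - 25) - 17)² = (-131/(-31/25 - 25) - 17)² = (-131/(-656/25) - 17)² = (-131*(-25/656) - 17)² = (3275/656 - 17)² = (-7877/656)² = 62047129/430336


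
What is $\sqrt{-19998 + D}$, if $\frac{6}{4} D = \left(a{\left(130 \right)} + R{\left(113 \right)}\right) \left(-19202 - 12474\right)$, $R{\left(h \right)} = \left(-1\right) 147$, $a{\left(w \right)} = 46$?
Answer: $\frac{\sqrt{19015674}}{3} \approx 1453.6$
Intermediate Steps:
$R{\left(h \right)} = -147$
$D = \frac{6398552}{3}$ ($D = \frac{2 \left(46 - 147\right) \left(-19202 - 12474\right)}{3} = \frac{2 \left(\left(-101\right) \left(-31676\right)\right)}{3} = \frac{2}{3} \cdot 3199276 = \frac{6398552}{3} \approx 2.1329 \cdot 10^{6}$)
$\sqrt{-19998 + D} = \sqrt{-19998 + \frac{6398552}{3}} = \sqrt{\frac{6338558}{3}} = \frac{\sqrt{19015674}}{3}$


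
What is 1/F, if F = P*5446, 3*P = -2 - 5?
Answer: -3/38122 ≈ -7.8695e-5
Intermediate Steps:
P = -7/3 (P = (-2 - 5)/3 = (1/3)*(-7) = -7/3 ≈ -2.3333)
F = -38122/3 (F = -7/3*5446 = -38122/3 ≈ -12707.)
1/F = 1/(-38122/3) = -3/38122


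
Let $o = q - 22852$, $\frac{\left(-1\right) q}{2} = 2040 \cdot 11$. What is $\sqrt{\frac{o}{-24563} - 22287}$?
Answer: $\frac{i \sqrt{2267666803}}{319} \approx 149.28 i$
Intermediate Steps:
$q = -44880$ ($q = - 2 \cdot 2040 \cdot 11 = \left(-2\right) 22440 = -44880$)
$o = -67732$ ($o = -44880 - 22852 = -67732$)
$\sqrt{\frac{o}{-24563} - 22287} = \sqrt{- \frac{67732}{-24563} - 22287} = \sqrt{\left(-67732\right) \left(- \frac{1}{24563}\right) - 22287} = \sqrt{\frac{9676}{3509} - 22287} = \sqrt{- \frac{78195407}{3509}} = \frac{i \sqrt{2267666803}}{319}$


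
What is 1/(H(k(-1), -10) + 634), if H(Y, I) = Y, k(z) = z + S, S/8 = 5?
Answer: 1/673 ≈ 0.0014859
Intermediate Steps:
S = 40 (S = 8*5 = 40)
k(z) = 40 + z (k(z) = z + 40 = 40 + z)
1/(H(k(-1), -10) + 634) = 1/((40 - 1) + 634) = 1/(39 + 634) = 1/673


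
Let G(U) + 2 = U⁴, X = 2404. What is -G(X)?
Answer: -33399337574654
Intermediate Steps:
G(U) = -2 + U⁴
-G(X) = -(-2 + 2404⁴) = -(-2 + 33399337574656) = -1*33399337574654 = -33399337574654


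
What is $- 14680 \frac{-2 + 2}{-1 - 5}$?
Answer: $0$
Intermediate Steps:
$- 14680 \frac{-2 + 2}{-1 - 5} = - 14680 \frac{0}{-6} = - 14680 \cdot 0 \left(- \frac{1}{6}\right) = \left(-14680\right) 0 = 0$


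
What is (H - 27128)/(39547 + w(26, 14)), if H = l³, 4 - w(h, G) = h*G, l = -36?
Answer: -73784/39187 ≈ -1.8829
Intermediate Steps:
w(h, G) = 4 - G*h (w(h, G) = 4 - h*G = 4 - G*h)
H = -46656 (H = (-36)³ = -46656)
(H - 27128)/(39547 + w(26, 14)) = (-46656 - 27128)/(39547 + (4 - 1*14*26)) = -73784/(39547 + (4 - 364)) = -73784/(39547 - 360) = -73784/39187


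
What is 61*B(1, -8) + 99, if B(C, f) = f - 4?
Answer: -633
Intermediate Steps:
B(C, f) = -4 + f
61*B(1, -8) + 99 = 61*(-4 - 8) + 99 = 61*(-12) + 99 = -732 + 99 = -633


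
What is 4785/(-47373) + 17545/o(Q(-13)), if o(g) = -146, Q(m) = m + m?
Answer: -277285965/2305486 ≈ -120.27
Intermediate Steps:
Q(m) = 2*m
4785/(-47373) + 17545/o(Q(-13)) = 4785/(-47373) + 17545/(-146) = 4785*(-1/47373) + 17545*(-1/146) = -1595/15791 - 17545/146 = -277285965/2305486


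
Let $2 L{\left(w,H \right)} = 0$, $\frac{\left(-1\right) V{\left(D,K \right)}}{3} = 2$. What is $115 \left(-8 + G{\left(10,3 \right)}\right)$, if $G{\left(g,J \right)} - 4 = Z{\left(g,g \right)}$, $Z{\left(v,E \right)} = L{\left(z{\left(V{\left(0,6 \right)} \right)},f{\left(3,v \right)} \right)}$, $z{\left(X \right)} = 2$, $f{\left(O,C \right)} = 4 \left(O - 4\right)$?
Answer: $-460$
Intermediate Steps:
$V{\left(D,K \right)} = -6$ ($V{\left(D,K \right)} = \left(-3\right) 2 = -6$)
$f{\left(O,C \right)} = -16 + 4 O$ ($f{\left(O,C \right)} = 4 \left(-4 + O\right) = -16 + 4 O$)
$L{\left(w,H \right)} = 0$ ($L{\left(w,H \right)} = \frac{1}{2} \cdot 0 = 0$)
$Z{\left(v,E \right)} = 0$
$G{\left(g,J \right)} = 4$ ($G{\left(g,J \right)} = 4 + 0 = 4$)
$115 \left(-8 + G{\left(10,3 \right)}\right) = 115 \left(-8 + 4\right) = 115 \left(-4\right) = -460$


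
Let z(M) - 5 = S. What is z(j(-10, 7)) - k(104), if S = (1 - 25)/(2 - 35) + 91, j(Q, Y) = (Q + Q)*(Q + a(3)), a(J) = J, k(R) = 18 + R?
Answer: -278/11 ≈ -25.273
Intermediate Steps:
j(Q, Y) = 2*Q*(3 + Q) (j(Q, Y) = (Q + Q)*(Q + 3) = (2*Q)*(3 + Q) = 2*Q*(3 + Q))
S = 1009/11 (S = -24/(-33) + 91 = -24*(-1/33) + 91 = 8/11 + 91 = 1009/11 ≈ 91.727)
z(M) = 1064/11 (z(M) = 5 + 1009/11 = 1064/11)
z(j(-10, 7)) - k(104) = 1064/11 - (18 + 104) = 1064/11 - 1*122 = 1064/11 - 122 = -278/11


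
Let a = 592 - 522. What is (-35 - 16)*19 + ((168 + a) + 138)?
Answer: -593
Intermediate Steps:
a = 70
(-35 - 16)*19 + ((168 + a) + 138) = (-35 - 16)*19 + ((168 + 70) + 138) = -51*19 + (238 + 138) = -969 + 376 = -593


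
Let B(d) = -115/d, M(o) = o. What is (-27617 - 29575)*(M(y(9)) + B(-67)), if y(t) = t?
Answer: -41063856/67 ≈ -6.1289e+5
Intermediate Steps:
(-27617 - 29575)*(M(y(9)) + B(-67)) = (-27617 - 29575)*(9 - 115/(-67)) = -57192*(9 - 115*(-1/67)) = -57192*(9 + 115/67) = -57192*718/67 = -41063856/67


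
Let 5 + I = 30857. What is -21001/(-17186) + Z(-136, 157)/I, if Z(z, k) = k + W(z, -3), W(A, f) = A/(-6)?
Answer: 976515905/795333708 ≈ 1.2278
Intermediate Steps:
I = 30852 (I = -5 + 30857 = 30852)
W(A, f) = -A/6 (W(A, f) = A*(-⅙) = -A/6)
Z(z, k) = k - z/6
-21001/(-17186) + Z(-136, 157)/I = -21001/(-17186) + (157 - ⅙*(-136))/30852 = -21001*(-1/17186) + (157 + 68/3)*(1/30852) = 21001/17186 + (539/3)*(1/30852) = 21001/17186 + 539/92556 = 976515905/795333708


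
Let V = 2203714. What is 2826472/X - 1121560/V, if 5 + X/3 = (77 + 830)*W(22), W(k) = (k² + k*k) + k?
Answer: 1603752814004/2968154840175 ≈ 0.54032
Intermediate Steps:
W(k) = k + 2*k² (W(k) = (k² + k²) + k = 2*k² + k = k + 2*k²)
X = 2693775 (X = -15 + 3*((77 + 830)*(22*(1 + 2*22))) = -15 + 3*(907*(22*(1 + 44))) = -15 + 3*(907*(22*45)) = -15 + 3*(907*990) = -15 + 3*897930 = -15 + 2693790 = 2693775)
2826472/X - 1121560/V = 2826472/2693775 - 1121560/2203714 = 2826472*(1/2693775) - 1121560*1/2203714 = 2826472/2693775 - 560780/1101857 = 1603752814004/2968154840175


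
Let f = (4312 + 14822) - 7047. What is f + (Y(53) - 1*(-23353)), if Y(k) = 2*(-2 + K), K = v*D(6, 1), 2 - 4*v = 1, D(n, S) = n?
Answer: 35439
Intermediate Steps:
v = ¼ (v = ½ - ¼*1 = ½ - ¼ = ¼ ≈ 0.25000)
K = 3/2 (K = (¼)*6 = 3/2 ≈ 1.5000)
Y(k) = -1 (Y(k) = 2*(-2 + 3/2) = 2*(-½) = -1)
f = 12087 (f = 19134 - 7047 = 12087)
f + (Y(53) - 1*(-23353)) = 12087 + (-1 - 1*(-23353)) = 12087 + (-1 + 23353) = 12087 + 23352 = 35439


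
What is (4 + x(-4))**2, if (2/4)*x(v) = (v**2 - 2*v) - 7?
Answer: 1444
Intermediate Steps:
x(v) = -14 - 4*v + 2*v**2 (x(v) = 2*((v**2 - 2*v) - 7) = 2*(-7 + v**2 - 2*v) = -14 - 4*v + 2*v**2)
(4 + x(-4))**2 = (4 + (-14 - 4*(-4) + 2*(-4)**2))**2 = (4 + (-14 + 16 + 2*16))**2 = (4 + (-14 + 16 + 32))**2 = (4 + 34)**2 = 38**2 = 1444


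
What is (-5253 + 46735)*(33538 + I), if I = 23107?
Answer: 2349747890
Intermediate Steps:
(-5253 + 46735)*(33538 + I) = (-5253 + 46735)*(33538 + 23107) = 41482*56645 = 2349747890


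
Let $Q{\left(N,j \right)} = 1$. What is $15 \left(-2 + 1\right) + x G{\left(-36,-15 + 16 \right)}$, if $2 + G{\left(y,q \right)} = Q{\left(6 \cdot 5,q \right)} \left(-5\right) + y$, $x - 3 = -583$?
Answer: $24925$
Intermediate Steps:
$x = -580$ ($x = 3 - 583 = -580$)
$G{\left(y,q \right)} = -7 + y$ ($G{\left(y,q \right)} = -2 + \left(1 \left(-5\right) + y\right) = -2 + \left(-5 + y\right) = -7 + y$)
$15 \left(-2 + 1\right) + x G{\left(-36,-15 + 16 \right)} = 15 \left(-2 + 1\right) - 580 \left(-7 - 36\right) = 15 \left(-1\right) - -24940 = -15 + 24940 = 24925$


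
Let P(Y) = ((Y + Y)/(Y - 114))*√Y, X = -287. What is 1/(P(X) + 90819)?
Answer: 14603786019/1326301337019173 - 230174*I*√287/1326301337019173 ≈ 1.1011e-5 - 2.9401e-9*I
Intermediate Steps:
P(Y) = 2*Y^(3/2)/(-114 + Y) (P(Y) = ((2*Y)/(-114 + Y))*√Y = (2*Y/(-114 + Y))*√Y = 2*Y^(3/2)/(-114 + Y))
1/(P(X) + 90819) = 1/(2*(-287)^(3/2)/(-114 - 287) + 90819) = 1/(2*(-287*I*√287)/(-401) + 90819) = 1/(2*(-287*I*√287)*(-1/401) + 90819) = 1/(574*I*√287/401 + 90819) = 1/(90819 + 574*I*√287/401)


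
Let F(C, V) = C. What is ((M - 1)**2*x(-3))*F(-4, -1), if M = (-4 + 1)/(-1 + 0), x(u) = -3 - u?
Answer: 0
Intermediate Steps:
M = 3 (M = -3/(-1) = -3*(-1) = 3)
((M - 1)**2*x(-3))*F(-4, -1) = ((3 - 1)**2*(-3 - 1*(-3)))*(-4) = (2**2*(-3 + 3))*(-4) = (4*0)*(-4) = 0*(-4) = 0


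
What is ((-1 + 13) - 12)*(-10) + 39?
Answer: 39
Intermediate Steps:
((-1 + 13) - 12)*(-10) + 39 = (12 - 12)*(-10) + 39 = 0*(-10) + 39 = 0 + 39 = 39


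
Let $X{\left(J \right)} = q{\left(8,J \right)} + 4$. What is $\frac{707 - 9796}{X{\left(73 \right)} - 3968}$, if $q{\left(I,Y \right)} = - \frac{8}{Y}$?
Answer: $\frac{663497}{289380} \approx 2.2928$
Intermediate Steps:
$X{\left(J \right)} = 4 - \frac{8}{J}$ ($X{\left(J \right)} = - \frac{8}{J} + 4 = 4 - \frac{8}{J}$)
$\frac{707 - 9796}{X{\left(73 \right)} - 3968} = \frac{707 - 9796}{\left(4 - \frac{8}{73}\right) - 3968} = - \frac{9089}{\left(4 - \frac{8}{73}\right) - 3968} = - \frac{9089}{\frac{284}{73} - 3968} = - \frac{9089}{- \frac{289380}{73}} = \left(-9089\right) \left(- \frac{73}{289380}\right) = \frac{663497}{289380}$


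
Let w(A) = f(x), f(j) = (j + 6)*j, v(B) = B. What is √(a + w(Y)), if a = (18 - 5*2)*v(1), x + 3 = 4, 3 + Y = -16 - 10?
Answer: √15 ≈ 3.8730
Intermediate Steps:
Y = -29 (Y = -3 + (-16 - 10) = -3 - 26 = -29)
x = 1 (x = -3 + 4 = 1)
f(j) = j*(6 + j) (f(j) = (6 + j)*j = j*(6 + j))
w(A) = 7 (w(A) = 1*(6 + 1) = 1*7 = 7)
a = 8 (a = (18 - 5*2)*1 = (18 - 10)*1 = 8*1 = 8)
√(a + w(Y)) = √(8 + 7) = √15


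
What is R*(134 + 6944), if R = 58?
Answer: 410524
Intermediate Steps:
R*(134 + 6944) = 58*(134 + 6944) = 58*7078 = 410524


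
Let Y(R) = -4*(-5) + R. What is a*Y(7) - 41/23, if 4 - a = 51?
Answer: -29228/23 ≈ -1270.8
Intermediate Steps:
a = -47 (a = 4 - 1*51 = 4 - 51 = -47)
Y(R) = 20 + R
a*Y(7) - 41/23 = -47*(20 + 7) - 41/23 = -47*27 - 41*1/23 = -1269 - 41/23 = -29228/23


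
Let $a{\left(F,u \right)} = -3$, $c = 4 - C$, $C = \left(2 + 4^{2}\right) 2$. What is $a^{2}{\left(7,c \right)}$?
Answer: $9$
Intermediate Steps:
$C = 36$ ($C = \left(2 + 16\right) 2 = 18 \cdot 2 = 36$)
$c = -32$ ($c = 4 - 36 = -32$)
$a^{2}{\left(7,c \right)} = \left(-3\right)^{2} = 9$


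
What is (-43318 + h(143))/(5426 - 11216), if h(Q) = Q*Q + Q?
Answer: 11363/2895 ≈ 3.9250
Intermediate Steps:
h(Q) = Q + Q**2 (h(Q) = Q**2 + Q = Q + Q**2)
(-43318 + h(143))/(5426 - 11216) = (-43318 + 143*(1 + 143))/(5426 - 11216) = (-43318 + 143*144)/(-5790) = (-43318 + 20592)*(-1/5790) = -22726*(-1/5790) = 11363/2895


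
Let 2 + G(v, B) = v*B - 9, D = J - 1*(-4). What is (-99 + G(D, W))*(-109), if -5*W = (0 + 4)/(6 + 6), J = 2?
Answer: 60168/5 ≈ 12034.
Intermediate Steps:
W = -1/15 (W = -(0 + 4)/(5*(6 + 6)) = -4/(5*12) = -1/5*1/3 = -1/15 ≈ -0.066667)
D = 6 (D = 2 - 1*(-4) = 2 + 4 = 6)
G(v, B) = -11 + B*v (G(v, B) = -2 + (v*B - 9) = -2 + (B*v - 9) = -2 + (-9 + B*v) = -11 + B*v)
(-99 + G(D, W))*(-109) = (-99 + (-11 - 1/15*6))*(-109) = (-99 + (-11 - 2/5))*(-109) = (-99 - 57/5)*(-109) = -552/5*(-109) = 60168/5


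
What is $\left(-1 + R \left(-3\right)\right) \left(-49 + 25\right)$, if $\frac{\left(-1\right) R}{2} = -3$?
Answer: $456$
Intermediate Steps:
$R = 6$ ($R = \left(-2\right) \left(-3\right) = 6$)
$\left(-1 + R \left(-3\right)\right) \left(-49 + 25\right) = \left(-1 + 6 \left(-3\right)\right) \left(-49 + 25\right) = \left(-1 - 18\right) \left(-24\right) = \left(-19\right) \left(-24\right) = 456$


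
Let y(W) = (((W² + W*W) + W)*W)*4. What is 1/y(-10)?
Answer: -1/7600 ≈ -0.00013158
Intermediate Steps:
y(W) = 4*W*(W + 2*W²) (y(W) = (((W² + W²) + W)*W)*4 = ((2*W² + W)*W)*4 = ((W + 2*W²)*W)*4 = (W*(W + 2*W²))*4 = 4*W*(W + 2*W²))
1/y(-10) = 1/((-10)²*(4 + 8*(-10))) = 1/(100*(4 - 80)) = 1/(100*(-76)) = 1/(-7600) = -1/7600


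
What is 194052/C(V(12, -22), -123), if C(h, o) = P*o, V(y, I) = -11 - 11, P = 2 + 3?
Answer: -64684/205 ≈ -315.53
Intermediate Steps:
P = 5
V(y, I) = -22
C(h, o) = 5*o
194052/C(V(12, -22), -123) = 194052/((5*(-123))) = 194052/(-615) = 194052*(-1/615) = -64684/205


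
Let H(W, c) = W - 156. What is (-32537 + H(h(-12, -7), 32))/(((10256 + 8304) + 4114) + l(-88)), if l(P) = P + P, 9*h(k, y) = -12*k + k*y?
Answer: -98003/67494 ≈ -1.4520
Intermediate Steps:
h(k, y) = -4*k/3 + k*y/9 (h(k, y) = (-12*k + k*y)/9 = -4*k/3 + k*y/9)
l(P) = 2*P
H(W, c) = -156 + W
(-32537 + H(h(-12, -7), 32))/(((10256 + 8304) + 4114) + l(-88)) = (-32537 + (-156 + (1/9)*(-12)*(-12 - 7)))/(((10256 + 8304) + 4114) + 2*(-88)) = (-32537 + (-156 + (1/9)*(-12)*(-19)))/((18560 + 4114) - 176) = (-32537 + (-156 + 76/3))/(22674 - 176) = (-32537 - 392/3)/22498 = -98003/3*1/22498 = -98003/67494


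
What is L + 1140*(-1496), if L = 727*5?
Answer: -1701805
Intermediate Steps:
L = 3635
L + 1140*(-1496) = 3635 + 1140*(-1496) = 3635 - 1705440 = -1701805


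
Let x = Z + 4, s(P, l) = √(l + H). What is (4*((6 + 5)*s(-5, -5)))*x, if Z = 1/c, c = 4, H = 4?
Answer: 187*I ≈ 187.0*I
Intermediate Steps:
s(P, l) = √(4 + l) (s(P, l) = √(l + 4) = √(4 + l))
Z = ¼ (Z = 1/4 = ¼ ≈ 0.25000)
x = 17/4 (x = ¼ + 4 = 17/4 ≈ 4.2500)
(4*((6 + 5)*s(-5, -5)))*x = (4*((6 + 5)*√(4 - 5)))*(17/4) = (4*(11*√(-1)))*(17/4) = (4*(11*I))*(17/4) = (44*I)*(17/4) = 187*I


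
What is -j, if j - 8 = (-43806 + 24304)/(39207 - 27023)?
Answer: -38985/6092 ≈ -6.3994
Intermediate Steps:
j = 38985/6092 (j = 8 + (-43806 + 24304)/(39207 - 27023) = 8 - 19502/12184 = 8 - 19502*1/12184 = 8 - 9751/6092 = 38985/6092 ≈ 6.3994)
-j = -1*38985/6092 = -38985/6092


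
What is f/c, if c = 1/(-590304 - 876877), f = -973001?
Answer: 1427568580181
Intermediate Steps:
c = -1/1467181 (c = 1/(-1467181) = -1/1467181 ≈ -6.8158e-7)
f/c = -973001/(-1/1467181) = -973001*(-1467181) = 1427568580181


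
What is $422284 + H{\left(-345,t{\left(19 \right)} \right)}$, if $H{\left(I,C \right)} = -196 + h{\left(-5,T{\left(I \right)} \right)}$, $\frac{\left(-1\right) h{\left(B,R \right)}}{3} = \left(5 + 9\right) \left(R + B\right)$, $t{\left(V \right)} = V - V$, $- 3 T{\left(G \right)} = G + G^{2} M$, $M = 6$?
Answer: $10415568$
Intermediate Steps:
$T{\left(G \right)} = - 2 G^{2} - \frac{G}{3}$ ($T{\left(G \right)} = - \frac{G + G^{2} \cdot 6}{3} = - \frac{G + 6 G^{2}}{3} = - 2 G^{2} - \frac{G}{3}$)
$t{\left(V \right)} = 0$
$h{\left(B,R \right)} = - 42 B - 42 R$ ($h{\left(B,R \right)} = - 3 \left(5 + 9\right) \left(R + B\right) = - 3 \cdot 14 \left(B + R\right) = - 3 \left(14 B + 14 R\right) = - 42 B - 42 R$)
$H{\left(I,C \right)} = 14 + 14 I \left(1 + 6 I\right)$ ($H{\left(I,C \right)} = -196 - \left(-210 + 42 \left(- \frac{I \left(1 + 6 I\right)}{3}\right)\right) = -196 + \left(210 + 14 I \left(1 + 6 I\right)\right) = 14 + 14 I \left(1 + 6 I\right)$)
$422284 + H{\left(-345,t{\left(19 \right)} \right)} = 422284 + \left(14 + 14 \left(-345\right) \left(1 + 6 \left(-345\right)\right)\right) = 422284 + \left(14 + 14 \left(-345\right) \left(1 - 2070\right)\right) = 422284 + \left(14 + 14 \left(-345\right) \left(-2069\right)\right) = 422284 + \left(14 + 9993270\right) = 422284 + 9993284 = 10415568$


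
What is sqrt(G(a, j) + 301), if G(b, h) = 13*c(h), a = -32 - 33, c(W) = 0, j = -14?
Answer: sqrt(301) ≈ 17.349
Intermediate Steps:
a = -65
G(b, h) = 0 (G(b, h) = 13*0 = 0)
sqrt(G(a, j) + 301) = sqrt(0 + 301) = sqrt(301)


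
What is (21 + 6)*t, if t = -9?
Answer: -243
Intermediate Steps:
(21 + 6)*t = (21 + 6)*(-9) = 27*(-9) = -243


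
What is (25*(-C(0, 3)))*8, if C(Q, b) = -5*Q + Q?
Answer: 0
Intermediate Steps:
C(Q, b) = -4*Q
(25*(-C(0, 3)))*8 = (25*(-(-4)*0))*8 = (25*(-1*0))*8 = (25*0)*8 = 0*8 = 0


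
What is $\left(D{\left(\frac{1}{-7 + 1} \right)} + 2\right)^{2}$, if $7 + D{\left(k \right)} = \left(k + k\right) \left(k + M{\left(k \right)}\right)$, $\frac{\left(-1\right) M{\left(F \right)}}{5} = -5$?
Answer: $\frac{57121}{324} \approx 176.3$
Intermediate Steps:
$M{\left(F \right)} = 25$ ($M{\left(F \right)} = \left(-5\right) \left(-5\right) = 25$)
$D{\left(k \right)} = -7 + 2 k \left(25 + k\right)$ ($D{\left(k \right)} = -7 + \left(k + k\right) \left(k + 25\right) = -7 + 2 k \left(25 + k\right)$)
$\left(D{\left(\frac{1}{-7 + 1} \right)} + 2\right)^{2} = \left(\left(-7 + 2 \left(\frac{1}{-7 + 1}\right)^{2} + \frac{50}{-7 + 1}\right) + 2\right)^{2} = \left(\left(-7 + 2 \left(\frac{1}{-6}\right)^{2} + \frac{50}{-6}\right) + 2\right)^{2} = \left(\left(-7 + 2 \left(- \frac{1}{6}\right)^{2} + 50 \left(- \frac{1}{6}\right)\right) + 2\right)^{2} = \left(\left(-7 + 2 \cdot \frac{1}{36} - \frac{25}{3}\right) + 2\right)^{2} = \left(\left(-7 + \frac{1}{18} - \frac{25}{3}\right) + 2\right)^{2} = \left(- \frac{275}{18} + 2\right)^{2} = \left(- \frac{239}{18}\right)^{2} = \frac{57121}{324}$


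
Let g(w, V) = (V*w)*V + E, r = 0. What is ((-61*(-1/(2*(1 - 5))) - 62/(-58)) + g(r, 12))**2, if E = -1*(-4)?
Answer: 351649/53824 ≈ 6.5333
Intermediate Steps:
E = 4
g(w, V) = 4 + w*V**2 (g(w, V) = (V*w)*V + 4 = w*V**2 + 4 = 4 + w*V**2)
((-61*(-1/(2*(1 - 5))) - 62/(-58)) + g(r, 12))**2 = ((-61*(-1/(2*(1 - 5))) - 62/(-58)) + (4 + 0*12**2))**2 = ((-61/((-4*(-2))) - 62*(-1/58)) + (4 + 0*144))**2 = ((-61/8 + 31/29) + (4 + 0))**2 = ((-61*1/8 + 31/29) + 4)**2 = ((-61/8 + 31/29) + 4)**2 = (-1521/232 + 4)**2 = (-593/232)**2 = 351649/53824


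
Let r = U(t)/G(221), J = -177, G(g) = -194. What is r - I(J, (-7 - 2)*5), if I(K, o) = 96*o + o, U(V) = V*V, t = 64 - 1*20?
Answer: 422437/97 ≈ 4355.0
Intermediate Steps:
t = 44 (t = 64 - 20 = 44)
U(V) = V²
I(K, o) = 97*o
r = -968/97 (r = 44²/(-194) = 1936*(-1/194) = -968/97 ≈ -9.9794)
r - I(J, (-7 - 2)*5) = -968/97 - 97*(-7 - 2)*5 = -968/97 - 97*(-9*5) = -968/97 - 97*(-45) = -968/97 - 1*(-4365) = -968/97 + 4365 = 422437/97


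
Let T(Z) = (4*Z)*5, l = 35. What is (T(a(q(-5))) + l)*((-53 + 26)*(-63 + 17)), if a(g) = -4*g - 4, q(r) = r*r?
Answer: -2539890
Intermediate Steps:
q(r) = r²
a(g) = -4 - 4*g
T(Z) = 20*Z
(T(a(q(-5))) + l)*((-53 + 26)*(-63 + 17)) = (20*(-4 - 4*(-5)²) + 35)*((-53 + 26)*(-63 + 17)) = (20*(-4 - 4*25) + 35)*(-27*(-46)) = (20*(-4 - 100) + 35)*1242 = (20*(-104) + 35)*1242 = (-2080 + 35)*1242 = -2045*1242 = -2539890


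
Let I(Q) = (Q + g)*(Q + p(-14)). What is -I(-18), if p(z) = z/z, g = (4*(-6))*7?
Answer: -3162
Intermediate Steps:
g = -168 (g = -24*7 = -168)
p(z) = 1
I(Q) = (1 + Q)*(-168 + Q) (I(Q) = (Q - 168)*(Q + 1) = (-168 + Q)*(1 + Q) = (1 + Q)*(-168 + Q))
-I(-18) = -(-168 + (-18)² - 167*(-18)) = -(-168 + 324 + 3006) = -1*3162 = -3162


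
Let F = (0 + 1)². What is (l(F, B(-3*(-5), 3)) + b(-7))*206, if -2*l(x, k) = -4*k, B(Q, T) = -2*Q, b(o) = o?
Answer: -13802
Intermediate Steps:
F = 1 (F = 1² = 1)
l(x, k) = 2*k (l(x, k) = -(-2)*k = 2*k)
(l(F, B(-3*(-5), 3)) + b(-7))*206 = (2*(-(-6)*(-5)) - 7)*206 = (2*(-2*15) - 7)*206 = (2*(-30) - 7)*206 = (-60 - 7)*206 = -67*206 = -13802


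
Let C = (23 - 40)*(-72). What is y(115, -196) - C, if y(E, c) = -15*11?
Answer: -1389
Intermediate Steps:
y(E, c) = -165
C = 1224 (C = -17*(-72) = 1224)
y(115, -196) - C = -165 - 1*1224 = -165 - 1224 = -1389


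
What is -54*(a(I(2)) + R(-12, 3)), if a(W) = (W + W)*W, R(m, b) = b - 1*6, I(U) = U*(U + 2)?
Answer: -6750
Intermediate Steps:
I(U) = U*(2 + U)
R(m, b) = -6 + b (R(m, b) = b - 6 = -6 + b)
a(W) = 2*W**2 (a(W) = (2*W)*W = 2*W**2)
-54*(a(I(2)) + R(-12, 3)) = -54*(2*(2*(2 + 2))**2 + (-6 + 3)) = -54*(2*(2*4)**2 - 3) = -54*(2*8**2 - 3) = -54*(2*64 - 3) = -54*(128 - 3) = -54*125 = -6750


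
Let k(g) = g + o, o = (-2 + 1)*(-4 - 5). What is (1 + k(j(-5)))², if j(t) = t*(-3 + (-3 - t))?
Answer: 225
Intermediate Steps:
j(t) = t*(-6 - t)
o = 9 (o = -1*(-9) = 9)
k(g) = 9 + g (k(g) = g + 9 = 9 + g)
(1 + k(j(-5)))² = (1 + (9 - 1*(-5)*(6 - 5)))² = (1 + (9 - 1*(-5)*1))² = (1 + (9 + 5))² = (1 + 14)² = 15² = 225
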